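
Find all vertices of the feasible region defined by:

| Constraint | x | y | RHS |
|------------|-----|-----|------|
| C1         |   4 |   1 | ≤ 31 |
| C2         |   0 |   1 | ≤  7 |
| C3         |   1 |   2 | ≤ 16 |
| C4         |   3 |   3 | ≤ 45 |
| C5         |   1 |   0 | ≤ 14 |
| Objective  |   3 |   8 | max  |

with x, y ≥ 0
Each vertex is the intersection of two constraint boundaries that also satisfies all remaining constraints:
  x = 0 and y = 0 → (0, 0)
  4x + y = 31 and y = 0 → (7.75, 0)
  4x + y = 31 and x + 2y = 16 → (6.571, 4.714)
  y = 7 and x + 2y = 16 → (2, 7)
  y = 7 and x = 0 → (0, 7)

Vertices: (0, 0), (7.75, 0), (6.571, 4.714), (2, 7), (0, 7)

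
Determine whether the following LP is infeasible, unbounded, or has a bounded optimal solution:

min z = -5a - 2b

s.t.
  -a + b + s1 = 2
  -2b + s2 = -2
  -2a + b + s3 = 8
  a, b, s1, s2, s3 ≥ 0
Feasible point: (0, 1) satisfies every constraint, so the LP is feasible.
Direction d = (1, 0): for each constraint row a, a·d ≤ 0 —
  (-1)(1) + (1)(0) = -1 ≤ 0
  (0)(1) + (-2)(0) = 0 ≤ 0
  (-2)(1) + (1)(0) = -2 ≤ 0
and d ≥ 0, so (0, 1) + t·d stays feasible for every t ≥ 0. Along this ray z = -5a - 2b changes by -5 per unit t, so z → −∞.

Unbounded — the objective can decrease without bound over the feasible region.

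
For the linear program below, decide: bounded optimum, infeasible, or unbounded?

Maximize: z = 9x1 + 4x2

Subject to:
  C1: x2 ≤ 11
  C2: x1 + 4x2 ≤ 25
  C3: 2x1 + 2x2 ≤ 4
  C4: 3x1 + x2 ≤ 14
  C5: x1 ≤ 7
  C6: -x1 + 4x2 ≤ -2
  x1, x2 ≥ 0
The point (2, 0) satisfies every constraint, so the LP is feasible; the constraints give x1 ≤ 7 and x2 ≤ 11, which with x1, x2 ≥ 0 keep the feasible region inside a bounded box. A feasible, bounded LP attains a finite optimum at a vertex.

Evaluating z = 9x1 + 4x2 at each vertex:
  (2, 0): z = 18

Bounded optimum: z* = 18 at (2, 0).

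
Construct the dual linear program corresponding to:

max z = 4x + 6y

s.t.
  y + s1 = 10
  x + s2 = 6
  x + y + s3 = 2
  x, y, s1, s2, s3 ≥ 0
Minimize: z = 10y1 + 6y2 + 2y3

Subject to:
  C1: -y2 - y3 ≤ -4
  C2: -y1 - y3 ≤ -6
  y1, y2, y3 ≥ 0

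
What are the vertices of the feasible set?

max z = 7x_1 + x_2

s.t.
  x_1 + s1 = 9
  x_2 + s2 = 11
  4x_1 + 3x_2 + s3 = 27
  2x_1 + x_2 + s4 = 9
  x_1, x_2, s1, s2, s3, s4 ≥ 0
Each vertex is the intersection of two constraint boundaries that also satisfies all remaining constraints:
  x_1 = 0 and x_2 = 0 → (0, 0)
  2x_1 + x_2 = 9 and x_2 = 0 → (4.5, 0)
  4x_1 + 3x_2 = 27 and 2x_1 + x_2 = 9 → (0, 9)

Vertices: (0, 0), (4.5, 0), (0, 9)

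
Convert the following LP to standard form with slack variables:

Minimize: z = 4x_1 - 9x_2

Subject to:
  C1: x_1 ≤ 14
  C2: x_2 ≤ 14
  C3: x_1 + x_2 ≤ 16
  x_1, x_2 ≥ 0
min z = 4x_1 - 9x_2

s.t.
  x_1 + s1 = 14
  x_2 + s2 = 14
  x_1 + x_2 + s3 = 16
  x_1, x_2, s1, s2, s3 ≥ 0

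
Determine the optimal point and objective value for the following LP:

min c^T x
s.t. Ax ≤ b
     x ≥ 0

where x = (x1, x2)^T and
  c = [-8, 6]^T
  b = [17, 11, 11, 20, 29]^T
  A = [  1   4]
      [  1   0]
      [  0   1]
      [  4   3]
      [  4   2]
Each vertex is the intersection of two constraint boundaries that also satisfies all remaining constraints:
  x1 = 0 and x2 = 0 → (0, 0)
  4x1 + 3x2 = 20 and x2 = 0 → (5, 0)
  x1 + 4x2 = 17 and 4x1 + 3x2 = 20 → (2.231, 3.692)
  x1 + 4x2 = 17 and x1 = 0 → (0, 4.25)

Evaluating z = -8x1 + 6x2 at each vertex:
  (0, 0): z = 0
  (5, 0): z = -40
  (2.231, 3.692): z = 4.308
  (0, 4.25): z = 25.5

The minimum is at (5, 0) with z = -40.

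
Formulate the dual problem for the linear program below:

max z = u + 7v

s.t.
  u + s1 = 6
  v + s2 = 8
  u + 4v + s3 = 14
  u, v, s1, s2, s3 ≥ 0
Minimize: z = 6y1 + 8y2 + 14y3

Subject to:
  C1: -y1 - y3 ≤ -1
  C2: -y2 - 4y3 ≤ -7
  y1, y2, y3 ≥ 0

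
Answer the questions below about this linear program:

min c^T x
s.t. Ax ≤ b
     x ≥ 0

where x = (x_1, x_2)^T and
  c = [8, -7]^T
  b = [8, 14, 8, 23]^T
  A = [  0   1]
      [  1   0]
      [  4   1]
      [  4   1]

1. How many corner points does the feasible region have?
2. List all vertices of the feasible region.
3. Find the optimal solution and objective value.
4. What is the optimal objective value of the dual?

1. 3
2. (0, 0), (2, 0), (0, 8)
3. x_1 = 0, x_2 = 8, z = -56
4. -56 (by strong duality, equal to the primal optimum)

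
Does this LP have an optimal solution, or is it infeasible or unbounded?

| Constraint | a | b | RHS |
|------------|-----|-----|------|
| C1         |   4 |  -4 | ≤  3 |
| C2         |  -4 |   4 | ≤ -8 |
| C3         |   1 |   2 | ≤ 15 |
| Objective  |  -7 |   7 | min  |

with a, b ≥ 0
C1 requires 4a - 4b ≤ 3, while C2 (-4a + 4b ≤ -8) is equivalent to 4a - 4b ≥ 8. Together they would need 8 ≤ 4a - 4b ≤ 3, which is impossible since 8 > 3. No point satisfies all constraints.

Infeasible — the constraint set is empty.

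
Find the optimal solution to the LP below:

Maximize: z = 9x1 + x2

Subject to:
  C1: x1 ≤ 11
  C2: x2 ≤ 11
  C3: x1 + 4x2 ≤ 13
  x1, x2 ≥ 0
Each vertex is the intersection of two constraint boundaries that also satisfies all remaining constraints:
  x1 = 0 and x2 = 0 → (0, 0)
  x1 = 11 and x2 = 0 → (11, 0)
  x1 = 11 and x1 + 4x2 = 13 → (11, 0.5)
  x1 + 4x2 = 13 and x1 = 0 → (0, 3.25)

Evaluating z = 9x1 + x2 at each vertex:
  (0, 0): z = 0
  (11, 0): z = 99
  (11, 0.5): z = 99.5
  (0, 3.25): z = 3.25

The maximum is at (11, 0.5) with z = 99.5.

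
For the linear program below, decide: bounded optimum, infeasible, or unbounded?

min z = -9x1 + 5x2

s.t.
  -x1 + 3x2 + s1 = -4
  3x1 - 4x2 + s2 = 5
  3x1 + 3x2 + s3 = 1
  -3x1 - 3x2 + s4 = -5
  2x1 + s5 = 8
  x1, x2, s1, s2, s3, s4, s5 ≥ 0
The row 3x1 + 3x2 + s3 = 1 with s3 ≥ 0 requires 3x1 + 3x2 ≤ 1, while the row -3x1 - 3x2 + s4 = -5 with s4 ≥ 0 is equivalent to 3x1 + 3x2 ≥ 5. Together they would need 5 ≤ 3x1 + 3x2 ≤ 1, which is impossible since 5 > 1. No point satisfies all constraints.

Infeasible: no point satisfies all constraints simultaneously.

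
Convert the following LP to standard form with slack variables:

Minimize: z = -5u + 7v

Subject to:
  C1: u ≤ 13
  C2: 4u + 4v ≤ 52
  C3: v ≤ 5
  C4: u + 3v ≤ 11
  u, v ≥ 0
min z = -5u + 7v

s.t.
  u + s1 = 13
  4u + 4v + s2 = 52
  v + s3 = 5
  u + 3v + s4 = 11
  u, v, s1, s2, s3, s4 ≥ 0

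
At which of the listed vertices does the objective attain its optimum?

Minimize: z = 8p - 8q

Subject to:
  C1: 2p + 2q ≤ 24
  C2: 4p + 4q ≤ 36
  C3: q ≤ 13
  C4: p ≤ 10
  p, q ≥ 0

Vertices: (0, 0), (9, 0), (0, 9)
(0, 9) with z = -72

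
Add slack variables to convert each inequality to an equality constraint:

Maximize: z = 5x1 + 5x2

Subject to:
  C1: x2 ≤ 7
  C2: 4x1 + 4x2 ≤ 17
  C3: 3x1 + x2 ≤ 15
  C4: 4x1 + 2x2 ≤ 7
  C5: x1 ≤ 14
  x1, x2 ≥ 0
max z = 5x1 + 5x2

s.t.
  x2 + s1 = 7
  4x1 + 4x2 + s2 = 17
  3x1 + x2 + s3 = 15
  4x1 + 2x2 + s4 = 7
  x1 + s5 = 14
  x1, x2, s1, s2, s3, s4, s5 ≥ 0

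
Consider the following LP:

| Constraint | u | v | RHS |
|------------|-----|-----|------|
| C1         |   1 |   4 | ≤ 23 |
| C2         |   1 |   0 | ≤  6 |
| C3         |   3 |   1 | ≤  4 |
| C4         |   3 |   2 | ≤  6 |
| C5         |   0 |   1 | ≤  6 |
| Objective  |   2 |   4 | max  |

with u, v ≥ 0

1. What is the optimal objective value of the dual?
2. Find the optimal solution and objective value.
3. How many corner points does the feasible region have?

1. 12 (by strong duality, equal to the primal optimum)
2. u = 0, v = 3, z = 12
3. 4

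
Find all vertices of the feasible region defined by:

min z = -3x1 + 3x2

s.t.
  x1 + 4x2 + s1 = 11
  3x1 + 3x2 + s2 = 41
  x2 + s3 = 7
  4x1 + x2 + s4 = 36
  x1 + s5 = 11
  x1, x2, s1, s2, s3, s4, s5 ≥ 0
Each vertex is the intersection of two constraint boundaries that also satisfies all remaining constraints:
  x1 = 0 and x2 = 0 → (0, 0)
  4x1 + x2 = 36 and x2 = 0 → (9, 0)
  x1 + 4x2 = 11 and 4x1 + x2 = 36 → (8.867, 0.5333)
  x1 + 4x2 = 11 and x1 = 0 → (0, 2.75)

Vertices: (0, 0), (9, 0), (8.867, 0.5333), (0, 2.75)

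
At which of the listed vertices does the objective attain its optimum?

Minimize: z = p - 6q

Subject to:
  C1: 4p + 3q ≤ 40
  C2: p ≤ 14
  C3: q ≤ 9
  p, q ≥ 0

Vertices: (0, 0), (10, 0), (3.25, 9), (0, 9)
(0, 9) with z = -54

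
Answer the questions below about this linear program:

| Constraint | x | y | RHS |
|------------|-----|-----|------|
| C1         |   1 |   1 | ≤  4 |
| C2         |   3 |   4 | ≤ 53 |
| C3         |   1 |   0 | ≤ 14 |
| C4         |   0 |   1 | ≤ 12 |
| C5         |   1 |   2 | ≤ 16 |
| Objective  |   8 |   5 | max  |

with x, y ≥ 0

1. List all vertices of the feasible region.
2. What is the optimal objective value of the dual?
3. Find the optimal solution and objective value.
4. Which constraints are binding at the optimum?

1. (0, 0), (4, 0), (0, 4)
2. 32 (by strong duality, equal to the primal optimum)
3. x = 4, y = 0, z = 32
4. C1, y ≥ 0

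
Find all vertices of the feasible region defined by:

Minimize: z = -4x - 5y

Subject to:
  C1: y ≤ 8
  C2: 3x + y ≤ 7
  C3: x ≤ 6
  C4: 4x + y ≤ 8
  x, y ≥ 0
Each vertex is the intersection of two constraint boundaries that also satisfies all remaining constraints:
  x = 0 and y = 0 → (0, 0)
  4x + y = 8 and y = 0 → (2, 0)
  3x + y = 7 and 4x + y = 8 → (1, 4)
  3x + y = 7 and x = 0 → (0, 7)

Vertices: (0, 0), (2, 0), (1, 4), (0, 7)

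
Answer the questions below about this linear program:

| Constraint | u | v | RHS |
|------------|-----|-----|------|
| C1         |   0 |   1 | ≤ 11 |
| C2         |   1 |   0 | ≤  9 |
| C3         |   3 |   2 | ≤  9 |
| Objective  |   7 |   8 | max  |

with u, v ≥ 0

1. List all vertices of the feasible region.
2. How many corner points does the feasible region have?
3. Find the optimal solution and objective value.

1. (0, 0), (3, 0), (0, 4.5)
2. 3
3. u = 0, v = 4.5, z = 36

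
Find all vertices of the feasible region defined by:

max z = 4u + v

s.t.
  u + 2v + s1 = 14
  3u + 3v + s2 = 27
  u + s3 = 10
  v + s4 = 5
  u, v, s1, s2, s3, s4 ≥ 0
Each vertex is the intersection of two constraint boundaries that also satisfies all remaining constraints:
  u = 0 and v = 0 → (0, 0)
  3u + 3v = 27 and v = 0 → (9, 0)
  u + 2v = 14 and 3u + 3v = 27 → (4, 5)
  v = 5 and u = 0 → (0, 5)

Vertices: (0, 0), (9, 0), (4, 5), (0, 5)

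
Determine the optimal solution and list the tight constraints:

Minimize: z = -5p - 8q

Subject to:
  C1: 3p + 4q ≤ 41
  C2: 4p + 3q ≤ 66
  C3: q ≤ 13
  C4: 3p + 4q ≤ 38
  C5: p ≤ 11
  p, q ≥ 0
Optimal: p = 0, q = 9.5
Binding: C4, p ≥ 0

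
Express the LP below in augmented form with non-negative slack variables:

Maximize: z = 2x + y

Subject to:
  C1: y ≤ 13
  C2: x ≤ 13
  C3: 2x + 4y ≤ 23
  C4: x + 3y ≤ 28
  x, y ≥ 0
max z = 2x + y

s.t.
  y + s1 = 13
  x + s2 = 13
  2x + 4y + s3 = 23
  x + 3y + s4 = 28
  x, y, s1, s2, s3, s4 ≥ 0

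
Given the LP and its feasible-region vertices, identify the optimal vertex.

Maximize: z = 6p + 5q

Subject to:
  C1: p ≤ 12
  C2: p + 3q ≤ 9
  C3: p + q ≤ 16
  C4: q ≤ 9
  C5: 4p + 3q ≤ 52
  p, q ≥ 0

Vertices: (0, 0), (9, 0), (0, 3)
Evaluating z = 6p + 5q at each vertex:
  (0, 0): z = 0
  (9, 0): z = 54
  (0, 3): z = 15

The largest value is z = 54, attained at (9, 0).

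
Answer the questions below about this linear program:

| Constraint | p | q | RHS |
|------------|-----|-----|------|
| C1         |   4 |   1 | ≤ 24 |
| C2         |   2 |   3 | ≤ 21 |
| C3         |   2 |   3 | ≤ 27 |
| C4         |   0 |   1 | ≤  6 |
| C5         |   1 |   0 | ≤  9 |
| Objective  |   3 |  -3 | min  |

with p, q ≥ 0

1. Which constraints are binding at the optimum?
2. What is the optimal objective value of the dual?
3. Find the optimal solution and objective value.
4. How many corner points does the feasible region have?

1. C4, p ≥ 0
2. -18 (by strong duality, equal to the primal optimum)
3. p = 0, q = 6, z = -18
4. 5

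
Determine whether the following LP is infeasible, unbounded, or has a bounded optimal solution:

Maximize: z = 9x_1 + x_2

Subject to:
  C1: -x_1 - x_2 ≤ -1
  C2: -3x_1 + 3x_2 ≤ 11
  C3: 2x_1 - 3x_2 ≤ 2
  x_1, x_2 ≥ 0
Feasible point: (0, 1) satisfies every constraint, so the LP is feasible.
Direction d = (1, 1): for each constraint row a, a·d ≤ 0 —
  (-1)(1) + (-1)(1) = -2 ≤ 0
  (-3)(1) + (3)(1) = 0 ≤ 0
  (2)(1) + (-3)(1) = -1 ≤ 0
and d ≥ 0, so (0, 1) + t·d stays feasible for every t ≥ 0. Along this ray z = 9x_1 + x_2 changes by 10 per unit t, so z → +∞.

Unbounded — the objective can increase without bound over the feasible region.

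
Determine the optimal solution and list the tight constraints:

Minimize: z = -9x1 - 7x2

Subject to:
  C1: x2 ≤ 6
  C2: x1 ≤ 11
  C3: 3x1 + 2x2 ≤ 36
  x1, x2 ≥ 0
Optimal: x1 = 8, x2 = 6
Binding: C1, C3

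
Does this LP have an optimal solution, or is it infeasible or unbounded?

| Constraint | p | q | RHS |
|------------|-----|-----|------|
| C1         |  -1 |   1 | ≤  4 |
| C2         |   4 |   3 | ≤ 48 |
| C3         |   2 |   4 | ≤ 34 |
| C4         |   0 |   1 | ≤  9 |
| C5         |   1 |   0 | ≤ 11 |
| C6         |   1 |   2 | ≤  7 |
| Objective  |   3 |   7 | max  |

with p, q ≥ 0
The point (0, 3.5) satisfies every constraint, so the LP is feasible; the constraints give p ≤ 11 and q ≤ 9, which with p, q ≥ 0 keep the feasible region inside a bounded box. A feasible, bounded LP attains a finite optimum at a vertex.

Evaluating z = 3p + 7q at each vertex:
  (0, 0): z = 0
  (7, 0): z = 21
  (0, 3.5): z = 24.5

Bounded optimum: z* = 24.5 at (0, 3.5).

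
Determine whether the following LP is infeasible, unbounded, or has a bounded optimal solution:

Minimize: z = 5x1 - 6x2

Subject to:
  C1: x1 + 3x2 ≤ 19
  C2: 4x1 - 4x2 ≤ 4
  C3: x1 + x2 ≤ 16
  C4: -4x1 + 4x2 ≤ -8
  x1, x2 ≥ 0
C2 requires 4x1 - 4x2 ≤ 4, while C4 (-4x1 + 4x2 ≤ -8) is equivalent to 4x1 - 4x2 ≥ 8. Together they would need 8 ≤ 4x1 - 4x2 ≤ 4, which is impossible since 8 > 4. No point satisfies all constraints.

The feasible region is empty; the LP is infeasible.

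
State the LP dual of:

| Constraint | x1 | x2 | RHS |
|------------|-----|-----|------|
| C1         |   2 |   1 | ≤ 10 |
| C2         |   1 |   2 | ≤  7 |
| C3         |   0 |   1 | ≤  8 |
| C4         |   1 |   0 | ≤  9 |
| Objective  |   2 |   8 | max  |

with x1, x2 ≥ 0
Minimize: z = 10y1 + 7y2 + 8y3 + 9y4

Subject to:
  C1: -2y1 - y2 - y4 ≤ -2
  C2: -y1 - 2y2 - y3 ≤ -8
  y1, y2, y3, y4 ≥ 0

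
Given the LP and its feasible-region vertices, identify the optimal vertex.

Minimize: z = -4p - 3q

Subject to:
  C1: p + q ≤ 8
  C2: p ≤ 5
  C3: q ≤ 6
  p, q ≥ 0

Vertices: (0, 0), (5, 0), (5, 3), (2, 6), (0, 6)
Evaluating z = -4p - 3q at each vertex:
  (0, 0): z = 0
  (5, 0): z = -20
  (5, 3): z = -29
  (2, 6): z = -26
  (0, 6): z = -18

The smallest value is z = -29, attained at (5, 3).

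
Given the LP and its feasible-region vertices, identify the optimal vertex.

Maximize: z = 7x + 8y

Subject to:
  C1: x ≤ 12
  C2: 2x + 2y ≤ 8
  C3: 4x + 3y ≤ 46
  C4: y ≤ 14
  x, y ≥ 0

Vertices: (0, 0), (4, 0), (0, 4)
Evaluating z = 7x + 8y at each vertex:
  (0, 0): z = 0
  (4, 0): z = 28
  (0, 4): z = 32

The largest value is z = 32, attained at (0, 4).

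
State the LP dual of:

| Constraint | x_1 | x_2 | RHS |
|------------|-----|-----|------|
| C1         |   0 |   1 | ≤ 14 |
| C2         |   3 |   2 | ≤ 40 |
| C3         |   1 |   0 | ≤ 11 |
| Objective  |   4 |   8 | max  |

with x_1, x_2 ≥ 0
Minimize: z = 14y1 + 40y2 + 11y3

Subject to:
  C1: -3y2 - y3 ≤ -4
  C2: -y1 - 2y2 ≤ -8
  y1, y2, y3 ≥ 0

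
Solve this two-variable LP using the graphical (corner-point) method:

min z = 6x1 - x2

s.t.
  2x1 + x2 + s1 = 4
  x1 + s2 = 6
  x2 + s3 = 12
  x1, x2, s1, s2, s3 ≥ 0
x1 = 0, x2 = 4, z = -4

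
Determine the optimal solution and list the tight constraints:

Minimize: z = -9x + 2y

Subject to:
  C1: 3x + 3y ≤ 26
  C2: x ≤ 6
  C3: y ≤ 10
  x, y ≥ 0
Optimal: x = 6, y = 0
Slack at optimum:
  C1: slack = 8
  C2: slack = 0 (binding)
  C3: slack = 10
  x ≥ 0: x = 6
  y ≥ 0: y = 0 (binding)
Binding constraints: C2, y ≥ 0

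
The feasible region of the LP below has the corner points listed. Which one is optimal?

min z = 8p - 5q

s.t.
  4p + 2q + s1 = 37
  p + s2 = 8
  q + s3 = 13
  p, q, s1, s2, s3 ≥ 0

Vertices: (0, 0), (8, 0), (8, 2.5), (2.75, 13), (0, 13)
Evaluating z = 8p - 5q at each vertex:
  (0, 0): z = 0
  (8, 0): z = 64
  (8, 2.5): z = 51.5
  (2.75, 13): z = -43
  (0, 13): z = -65

The smallest value is z = -65, attained at (0, 13).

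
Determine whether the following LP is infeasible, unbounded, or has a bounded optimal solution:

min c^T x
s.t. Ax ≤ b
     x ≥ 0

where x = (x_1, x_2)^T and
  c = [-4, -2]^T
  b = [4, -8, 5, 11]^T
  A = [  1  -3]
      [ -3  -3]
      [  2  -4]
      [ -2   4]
Feasible point: (1, 2) satisfies every constraint, so the LP is feasible.
Direction d = (2, 1): for each constraint row a, a·d ≤ 0 —
  (1)(2) + (-3)(1) = -1 ≤ 0
  (-3)(2) + (-3)(1) = -9 ≤ 0
  (2)(2) + (-4)(1) = 0 ≤ 0
  (-2)(2) + (4)(1) = 0 ≤ 0
and d ≥ 0, so (1, 2) + t·d stays feasible for every t ≥ 0. Along this ray z = -4x_1 - 2x_2 changes by -10 per unit t, so z → −∞.

Unbounded: there is a feasible ray along which z → −∞.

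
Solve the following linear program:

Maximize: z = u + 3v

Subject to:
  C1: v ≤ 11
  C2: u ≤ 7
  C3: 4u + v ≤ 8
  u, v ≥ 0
Each vertex is the intersection of two constraint boundaries that also satisfies all remaining constraints:
  u = 0 and v = 0 → (0, 0)
  4u + v = 8 and v = 0 → (2, 0)
  4u + v = 8 and u = 0 → (0, 8)

Evaluating z = u + 3v at each vertex:
  (0, 0): z = 0
  (2, 0): z = 2
  (0, 8): z = 24

The maximum is at (0, 8) with z = 24.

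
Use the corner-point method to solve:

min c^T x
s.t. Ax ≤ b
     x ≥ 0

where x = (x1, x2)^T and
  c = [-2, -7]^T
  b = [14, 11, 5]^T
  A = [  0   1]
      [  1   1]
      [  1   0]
x1 = 0, x2 = 11, z = -77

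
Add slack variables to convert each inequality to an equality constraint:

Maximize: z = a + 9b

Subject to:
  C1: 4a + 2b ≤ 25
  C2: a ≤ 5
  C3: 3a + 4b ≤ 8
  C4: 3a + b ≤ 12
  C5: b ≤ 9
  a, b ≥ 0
max z = a + 9b

s.t.
  4a + 2b + s1 = 25
  a + s2 = 5
  3a + 4b + s3 = 8
  3a + b + s4 = 12
  b + s5 = 9
  a, b, s1, s2, s3, s4, s5 ≥ 0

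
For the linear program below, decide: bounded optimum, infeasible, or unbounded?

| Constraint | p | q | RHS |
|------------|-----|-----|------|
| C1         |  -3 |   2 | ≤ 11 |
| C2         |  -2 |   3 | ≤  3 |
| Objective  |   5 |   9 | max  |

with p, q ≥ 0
Feasible point: (0, 0) satisfies every constraint, so the LP is feasible.
Direction d = (1, 0): for each constraint row a, a·d ≤ 0 —
  (-3)(1) + (2)(0) = -3 ≤ 0
  (-2)(1) + (3)(0) = -2 ≤ 0
and d ≥ 0, so (0, 0) + t·d stays feasible for every t ≥ 0. Along this ray z = 5p + 9q changes by 5 per unit t, so z → +∞.

Unbounded — the objective can increase without bound over the feasible region.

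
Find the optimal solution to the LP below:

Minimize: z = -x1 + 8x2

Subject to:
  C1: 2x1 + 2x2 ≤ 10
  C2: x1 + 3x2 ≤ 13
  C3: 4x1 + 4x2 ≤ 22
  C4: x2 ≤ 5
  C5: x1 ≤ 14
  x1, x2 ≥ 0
x1 = 5, x2 = 0, z = -5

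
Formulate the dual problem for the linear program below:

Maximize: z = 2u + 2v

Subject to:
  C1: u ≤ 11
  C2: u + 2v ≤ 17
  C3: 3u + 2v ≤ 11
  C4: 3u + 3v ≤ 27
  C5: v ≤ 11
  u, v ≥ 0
Minimize: z = 11y1 + 17y2 + 11y3 + 27y4 + 11y5

Subject to:
  C1: -y1 - y2 - 3y3 - 3y4 ≤ -2
  C2: -2y2 - 2y3 - 3y4 - y5 ≤ -2
  y1, y2, y3, y4, y5 ≥ 0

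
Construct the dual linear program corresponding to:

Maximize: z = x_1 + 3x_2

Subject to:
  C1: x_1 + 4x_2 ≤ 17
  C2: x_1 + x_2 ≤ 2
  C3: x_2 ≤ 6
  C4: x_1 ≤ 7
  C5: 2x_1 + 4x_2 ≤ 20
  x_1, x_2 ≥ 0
Minimize: z = 17y1 + 2y2 + 6y3 + 7y4 + 20y5

Subject to:
  C1: -y1 - y2 - y4 - 2y5 ≤ -1
  C2: -4y1 - y2 - y3 - 4y5 ≤ -3
  y1, y2, y3, y4, y5 ≥ 0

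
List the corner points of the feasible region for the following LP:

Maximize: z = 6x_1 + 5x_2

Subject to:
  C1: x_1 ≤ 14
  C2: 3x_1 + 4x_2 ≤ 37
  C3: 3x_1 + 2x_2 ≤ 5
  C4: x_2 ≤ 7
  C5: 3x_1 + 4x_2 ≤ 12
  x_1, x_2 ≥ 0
Each vertex is the intersection of two constraint boundaries that also satisfies all remaining constraints:
  x_1 = 0 and x_2 = 0 → (0, 0)
  3x_1 + 2x_2 = 5 and x_2 = 0 → (1.667, 0)
  3x_1 + 2x_2 = 5 and x_1 = 0 → (0, 2.5)

Vertices: (0, 0), (1.667, 0), (0, 2.5)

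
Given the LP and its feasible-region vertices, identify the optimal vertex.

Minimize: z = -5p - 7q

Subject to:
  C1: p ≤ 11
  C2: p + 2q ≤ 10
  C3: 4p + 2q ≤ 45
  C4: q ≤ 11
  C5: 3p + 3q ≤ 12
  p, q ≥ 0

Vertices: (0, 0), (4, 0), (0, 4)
(0, 4) with z = -28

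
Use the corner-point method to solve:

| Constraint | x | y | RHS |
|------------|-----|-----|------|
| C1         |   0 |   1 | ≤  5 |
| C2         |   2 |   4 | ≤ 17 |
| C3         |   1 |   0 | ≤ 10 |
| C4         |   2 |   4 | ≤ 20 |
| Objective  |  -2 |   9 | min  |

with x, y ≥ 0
Each vertex is the intersection of two constraint boundaries that also satisfies all remaining constraints:
  x = 0 and y = 0 → (0, 0)
  2x + 4y = 17 and y = 0 → (8.5, 0)
  2x + 4y = 17 and x = 0 → (0, 4.25)

Evaluating z = -2x + 9y at each vertex:
  (0, 0): z = 0
  (8.5, 0): z = -17
  (0, 4.25): z = 38.25

The minimum is at (8.5, 0) with z = -17.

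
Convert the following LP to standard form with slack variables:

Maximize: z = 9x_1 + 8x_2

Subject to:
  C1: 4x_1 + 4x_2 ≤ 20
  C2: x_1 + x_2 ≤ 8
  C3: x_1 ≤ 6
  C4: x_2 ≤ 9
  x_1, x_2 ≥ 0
max z = 9x_1 + 8x_2

s.t.
  4x_1 + 4x_2 + s1 = 20
  x_1 + x_2 + s2 = 8
  x_1 + s3 = 6
  x_2 + s4 = 9
  x_1, x_2, s1, s2, s3, s4 ≥ 0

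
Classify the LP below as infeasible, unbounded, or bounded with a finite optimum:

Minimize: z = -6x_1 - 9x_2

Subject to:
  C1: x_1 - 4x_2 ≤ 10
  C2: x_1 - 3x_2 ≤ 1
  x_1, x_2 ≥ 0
Feasible point: (0, 0) satisfies every constraint, so the LP is feasible.
Direction d = (0, 1): for each constraint row a, a·d ≤ 0 —
  (1)(0) + (-4)(1) = -4 ≤ 0
  (1)(0) + (-3)(1) = -3 ≤ 0
and d ≥ 0, so (0, 0) + t·d stays feasible for every t ≥ 0. Along this ray z = -6x_1 - 9x_2 changes by -9 per unit t, so z → −∞.

Unbounded — the objective can decrease without bound over the feasible region.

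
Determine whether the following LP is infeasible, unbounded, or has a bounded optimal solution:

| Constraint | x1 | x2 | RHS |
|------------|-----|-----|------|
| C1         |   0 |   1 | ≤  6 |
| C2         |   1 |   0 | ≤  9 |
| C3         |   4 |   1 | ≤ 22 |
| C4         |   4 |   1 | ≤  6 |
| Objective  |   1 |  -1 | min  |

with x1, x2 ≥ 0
The point (0, 6) satisfies every constraint, so the LP is feasible; the constraints give x1 ≤ 9 and x2 ≤ 6, which with x1, x2 ≥ 0 keep the feasible region inside a bounded box. A feasible, bounded LP attains a finite optimum at a vertex.

Evaluating z = x1 - x2 at each vertex:
  (0, 0): z = 0
  (1.5, 0): z = 1.5
  (0, 6): z = -6

Bounded optimum: z* = -6 at (0, 6).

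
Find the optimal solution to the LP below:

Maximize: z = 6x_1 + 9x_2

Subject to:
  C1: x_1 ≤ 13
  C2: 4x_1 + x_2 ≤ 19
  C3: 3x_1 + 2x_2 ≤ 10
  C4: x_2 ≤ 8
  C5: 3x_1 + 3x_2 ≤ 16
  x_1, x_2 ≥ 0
Each vertex is the intersection of two constraint boundaries that also satisfies all remaining constraints:
  x_1 = 0 and x_2 = 0 → (0, 0)
  3x_1 + 2x_2 = 10 and x_2 = 0 → (3.333, 0)
  3x_1 + 2x_2 = 10 and x_1 = 0 → (0, 5)

Evaluating z = 6x_1 + 9x_2 at each vertex:
  (0, 0): z = 0
  (3.333, 0): z = 20
  (0, 5): z = 45

The maximum is at (0, 5) with z = 45.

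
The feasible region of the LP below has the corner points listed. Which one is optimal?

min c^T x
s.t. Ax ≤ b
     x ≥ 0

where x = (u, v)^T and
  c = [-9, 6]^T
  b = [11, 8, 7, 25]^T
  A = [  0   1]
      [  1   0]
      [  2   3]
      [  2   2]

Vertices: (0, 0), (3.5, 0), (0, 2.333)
Evaluating z = -9u + 6v at each vertex:
  (0, 0): z = 0
  (3.5, 0): z = -31.5
  (0, 2.333): z = 14

The smallest value is z = -31.5, attained at (3.5, 0).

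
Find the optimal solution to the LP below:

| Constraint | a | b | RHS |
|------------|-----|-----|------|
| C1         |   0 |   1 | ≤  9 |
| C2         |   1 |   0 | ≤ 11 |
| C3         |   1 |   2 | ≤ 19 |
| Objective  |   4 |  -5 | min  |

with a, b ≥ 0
Each vertex is the intersection of two constraint boundaries that also satisfies all remaining constraints:
  a = 0 and b = 0 → (0, 0)
  a = 11 and b = 0 → (11, 0)
  a = 11 and a + 2b = 19 → (11, 4)
  b = 9 and a + 2b = 19 → (1, 9)
  b = 9 and a = 0 → (0, 9)

Evaluating z = 4a - 5b at each vertex:
  (0, 0): z = 0
  (11, 0): z = 44
  (11, 4): z = 24
  (1, 9): z = -41
  (0, 9): z = -45

The minimum is at (0, 9) with z = -45.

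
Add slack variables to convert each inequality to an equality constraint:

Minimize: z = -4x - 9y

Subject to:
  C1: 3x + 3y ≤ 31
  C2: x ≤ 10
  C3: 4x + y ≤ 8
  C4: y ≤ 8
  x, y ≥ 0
min z = -4x - 9y

s.t.
  3x + 3y + s1 = 31
  x + s2 = 10
  4x + y + s3 = 8
  y + s4 = 8
  x, y, s1, s2, s3, s4 ≥ 0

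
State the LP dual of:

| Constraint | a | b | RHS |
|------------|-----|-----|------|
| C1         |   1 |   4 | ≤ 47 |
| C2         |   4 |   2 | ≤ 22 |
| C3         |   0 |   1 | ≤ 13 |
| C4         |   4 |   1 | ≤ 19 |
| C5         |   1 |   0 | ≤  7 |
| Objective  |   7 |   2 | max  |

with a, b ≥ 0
Minimize: z = 47y1 + 22y2 + 13y3 + 19y4 + 7y5

Subject to:
  C1: -y1 - 4y2 - 4y4 - y5 ≤ -7
  C2: -4y1 - 2y2 - y3 - y4 ≤ -2
  y1, y2, y3, y4, y5 ≥ 0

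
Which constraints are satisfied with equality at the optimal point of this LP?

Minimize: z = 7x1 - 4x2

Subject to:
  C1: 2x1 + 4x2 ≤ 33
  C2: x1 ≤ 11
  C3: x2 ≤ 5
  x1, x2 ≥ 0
Optimal: x1 = 0, x2 = 5
Slack at optimum:
  C1: slack = 13
  C2: slack = 11
  C3: slack = 0 (binding)
  x1 ≥ 0: x1 = 0 (binding)
  x2 ≥ 0: x2 = 5
Binding constraints: C3, x1 ≥ 0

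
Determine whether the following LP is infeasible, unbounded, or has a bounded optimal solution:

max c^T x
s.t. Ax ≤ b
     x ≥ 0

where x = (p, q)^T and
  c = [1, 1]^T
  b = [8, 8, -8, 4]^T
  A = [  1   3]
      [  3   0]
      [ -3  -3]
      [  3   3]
One constraint requires 3p + 3q ≤ 4, while the constraint -3p - 3q ≤ -8 is equivalent to 3p + 3q ≥ 8. Together they would need 8 ≤ 3p + 3q ≤ 4, which is impossible since 8 > 4. No point satisfies all constraints.

The feasible region is empty; the LP is infeasible.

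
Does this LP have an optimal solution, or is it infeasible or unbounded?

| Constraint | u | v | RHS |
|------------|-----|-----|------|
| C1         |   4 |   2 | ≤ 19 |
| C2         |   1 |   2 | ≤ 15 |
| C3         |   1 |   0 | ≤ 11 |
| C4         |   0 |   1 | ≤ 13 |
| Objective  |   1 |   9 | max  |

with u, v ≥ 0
The point (0, 7.5) satisfies every constraint, so the LP is feasible; the constraints give u ≤ 11 and v ≤ 13, which with u, v ≥ 0 keep the feasible region inside a bounded box. A feasible, bounded LP attains a finite optimum at a vertex.

Bounded optimum: z* = 67.5 at (0, 7.5).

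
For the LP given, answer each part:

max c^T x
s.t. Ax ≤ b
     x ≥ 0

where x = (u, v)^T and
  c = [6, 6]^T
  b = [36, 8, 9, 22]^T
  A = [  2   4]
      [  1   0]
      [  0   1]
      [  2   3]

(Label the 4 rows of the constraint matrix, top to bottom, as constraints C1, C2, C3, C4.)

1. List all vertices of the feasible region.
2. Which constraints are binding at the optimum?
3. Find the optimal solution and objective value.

1. (0, 0), (8, 0), (8, 2), (0, 7.333)
2. C2, C4
3. u = 8, v = 2, z = 60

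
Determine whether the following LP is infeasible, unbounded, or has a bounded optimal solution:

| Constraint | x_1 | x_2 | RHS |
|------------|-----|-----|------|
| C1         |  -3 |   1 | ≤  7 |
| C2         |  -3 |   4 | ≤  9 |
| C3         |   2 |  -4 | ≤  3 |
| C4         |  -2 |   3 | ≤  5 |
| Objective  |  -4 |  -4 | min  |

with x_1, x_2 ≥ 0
Feasible point: (0, 0) satisfies every constraint, so the LP is feasible.
Direction d = (2, 1): for each constraint row a, a·d ≤ 0 —
  (-3)(2) + (1)(1) = -5 ≤ 0
  (-3)(2) + (4)(1) = -2 ≤ 0
  (2)(2) + (-4)(1) = 0 ≤ 0
  (-2)(2) + (3)(1) = -1 ≤ 0
and d ≥ 0, so (0, 0) + t·d stays feasible for every t ≥ 0. Along this ray z = -4x_1 - 4x_2 changes by -12 per unit t, so z → −∞.

Unbounded — the objective can decrease without bound over the feasible region.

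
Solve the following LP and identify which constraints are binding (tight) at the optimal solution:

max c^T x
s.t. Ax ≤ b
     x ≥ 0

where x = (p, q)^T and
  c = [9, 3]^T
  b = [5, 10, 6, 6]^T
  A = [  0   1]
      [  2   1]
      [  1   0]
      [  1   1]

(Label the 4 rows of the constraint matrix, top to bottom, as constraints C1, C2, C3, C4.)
Optimal: p = 5, q = 0
Slack at optimum:
  C1: slack = 5
  C2: slack = 0 (binding)
  C3: slack = 1
  C4: slack = 1
  p ≥ 0: p = 5
  q ≥ 0: q = 0 (binding)
Binding constraints: C2, q ≥ 0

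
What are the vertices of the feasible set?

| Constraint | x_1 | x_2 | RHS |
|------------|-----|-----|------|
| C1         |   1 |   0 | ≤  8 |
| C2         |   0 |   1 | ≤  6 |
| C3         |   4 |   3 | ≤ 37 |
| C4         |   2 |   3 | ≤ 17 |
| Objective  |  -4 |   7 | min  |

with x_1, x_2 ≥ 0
Each vertex is the intersection of two constraint boundaries that also satisfies all remaining constraints:
  x_1 = 0 and x_2 = 0 → (0, 0)
  x_1 = 8 and x_2 = 0 → (8, 0)
  x_1 = 8 and 2x_1 + 3x_2 = 17 → (8, 0.3333)
  2x_1 + 3x_2 = 17 and x_1 = 0 → (0, 5.667)

Vertices: (0, 0), (8, 0), (8, 0.3333), (0, 5.667)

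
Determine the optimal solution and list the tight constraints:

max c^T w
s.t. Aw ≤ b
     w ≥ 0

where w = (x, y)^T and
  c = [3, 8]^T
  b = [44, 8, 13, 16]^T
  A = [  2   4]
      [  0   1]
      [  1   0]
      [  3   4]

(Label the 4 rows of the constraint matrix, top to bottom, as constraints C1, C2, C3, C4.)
Optimal: x = 0, y = 4
Binding: C4, x ≥ 0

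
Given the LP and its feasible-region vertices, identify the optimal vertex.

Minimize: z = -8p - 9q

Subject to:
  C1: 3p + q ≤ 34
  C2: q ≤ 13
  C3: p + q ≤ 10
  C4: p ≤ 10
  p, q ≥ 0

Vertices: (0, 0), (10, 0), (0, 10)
Evaluating z = -8p - 9q at each vertex:
  (0, 0): z = 0
  (10, 0): z = -80
  (0, 10): z = -90

The smallest value is z = -90, attained at (0, 10).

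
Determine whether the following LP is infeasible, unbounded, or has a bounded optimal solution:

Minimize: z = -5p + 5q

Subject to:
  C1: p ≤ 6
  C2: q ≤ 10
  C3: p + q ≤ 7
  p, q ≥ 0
The point (6, 0) satisfies every constraint, so the LP is feasible; the constraints give p ≤ 6 and q ≤ 10, which with p, q ≥ 0 keep the feasible region inside a bounded box. A feasible, bounded LP attains a finite optimum at a vertex.

Evaluating z = -5p + 5q at each vertex:
  (0, 0): z = 0
  (6, 0): z = -30
  (6, 1): z = -25
  (0, 7): z = 35

Bounded optimum: z* = -30 at (6, 0).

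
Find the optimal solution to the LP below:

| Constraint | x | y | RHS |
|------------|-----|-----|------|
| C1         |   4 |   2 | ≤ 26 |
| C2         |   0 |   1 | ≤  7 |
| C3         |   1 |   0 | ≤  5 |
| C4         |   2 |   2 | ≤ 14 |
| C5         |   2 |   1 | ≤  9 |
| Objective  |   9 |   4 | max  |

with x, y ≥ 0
Each vertex is the intersection of two constraint boundaries that also satisfies all remaining constraints:
  x = 0 and y = 0 → (0, 0)
  2x + y = 9 and y = 0 → (4.5, 0)
  2x + 2y = 14 and 2x + y = 9 → (2, 5)
  y = 7 and 2x + 2y = 14 → (0, 7)

Evaluating z = 9x + 4y at each vertex:
  (0, 0): z = 0
  (4.5, 0): z = 40.5
  (2, 5): z = 38
  (0, 7): z = 28

The maximum is at (4.5, 0) with z = 40.5.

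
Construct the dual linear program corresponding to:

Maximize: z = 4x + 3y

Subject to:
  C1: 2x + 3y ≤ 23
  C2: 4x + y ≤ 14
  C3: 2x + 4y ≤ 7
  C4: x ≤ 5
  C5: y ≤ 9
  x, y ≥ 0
Minimize: z = 23y1 + 14y2 + 7y3 + 5y4 + 9y5

Subject to:
  C1: -2y1 - 4y2 - 2y3 - y4 ≤ -4
  C2: -3y1 - y2 - 4y3 - y5 ≤ -3
  y1, y2, y3, y4, y5 ≥ 0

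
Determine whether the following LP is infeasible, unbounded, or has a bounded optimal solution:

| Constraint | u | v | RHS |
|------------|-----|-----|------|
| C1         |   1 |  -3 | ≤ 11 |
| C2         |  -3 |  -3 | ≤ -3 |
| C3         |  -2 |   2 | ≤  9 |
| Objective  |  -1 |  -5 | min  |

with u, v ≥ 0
Feasible point: (0, 1) satisfies every constraint, so the LP is feasible.
Direction d = (1, 1): for each constraint row a, a·d ≤ 0 —
  (1)(1) + (-3)(1) = -2 ≤ 0
  (-3)(1) + (-3)(1) = -6 ≤ 0
  (-2)(1) + (2)(1) = 0 ≤ 0
and d ≥ 0, so (0, 1) + t·d stays feasible for every t ≥ 0. Along this ray z = -u - 5v changes by -6 per unit t, so z → −∞.

Unbounded: there is a feasible ray along which z → −∞.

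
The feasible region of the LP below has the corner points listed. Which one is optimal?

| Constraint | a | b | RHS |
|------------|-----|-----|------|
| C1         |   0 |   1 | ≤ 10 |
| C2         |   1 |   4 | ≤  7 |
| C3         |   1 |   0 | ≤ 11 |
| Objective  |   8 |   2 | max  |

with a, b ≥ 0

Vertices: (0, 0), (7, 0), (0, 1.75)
(7, 0) with z = 56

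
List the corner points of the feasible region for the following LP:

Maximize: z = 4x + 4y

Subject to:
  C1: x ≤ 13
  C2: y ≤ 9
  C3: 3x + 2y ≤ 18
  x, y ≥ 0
Each vertex is the intersection of two constraint boundaries that also satisfies all remaining constraints:
  x = 0 and y = 0 → (0, 0)
  3x + 2y = 18 and y = 0 → (6, 0)
  y = 9 and 3x + 2y = 18 → (0, 9)

Vertices: (0, 0), (6, 0), (0, 9)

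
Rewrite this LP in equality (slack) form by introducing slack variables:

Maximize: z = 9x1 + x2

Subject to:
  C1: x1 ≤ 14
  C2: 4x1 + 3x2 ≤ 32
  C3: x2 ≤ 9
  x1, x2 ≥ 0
max z = 9x1 + x2

s.t.
  x1 + s1 = 14
  4x1 + 3x2 + s2 = 32
  x2 + s3 = 9
  x1, x2, s1, s2, s3 ≥ 0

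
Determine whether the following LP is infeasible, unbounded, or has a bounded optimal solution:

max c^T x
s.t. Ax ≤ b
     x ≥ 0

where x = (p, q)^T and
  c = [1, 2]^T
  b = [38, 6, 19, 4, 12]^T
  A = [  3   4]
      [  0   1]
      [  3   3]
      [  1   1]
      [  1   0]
The point (0, 4) satisfies every constraint, so the LP is feasible; the constraints give p ≤ 12 and q ≤ 6, which with p, q ≥ 0 keep the feasible region inside a bounded box. A feasible, bounded LP attains a finite optimum at a vertex.

Feasible with finite optimum z* = 8 at (0, 4).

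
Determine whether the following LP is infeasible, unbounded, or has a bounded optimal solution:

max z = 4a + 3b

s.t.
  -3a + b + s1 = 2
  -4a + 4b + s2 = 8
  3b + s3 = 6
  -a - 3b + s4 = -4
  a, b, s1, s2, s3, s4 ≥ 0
Feasible point: (0, 2) satisfies every constraint, so the LP is feasible.
Direction d = (1, 0): for each constraint row a, a·d ≤ 0 —
  (-3)(1) + (1)(0) = -3 ≤ 0
  (-4)(1) + (4)(0) = -4 ≤ 0
  (0)(1) + (3)(0) = 0 ≤ 0
  (-1)(1) + (-3)(0) = -1 ≤ 0
and d ≥ 0, so (0, 2) + t·d stays feasible for every t ≥ 0. Along this ray z = 4a + 3b changes by 4 per unit t, so z → +∞.

The LP is unbounded; z can be made arbitrarily large.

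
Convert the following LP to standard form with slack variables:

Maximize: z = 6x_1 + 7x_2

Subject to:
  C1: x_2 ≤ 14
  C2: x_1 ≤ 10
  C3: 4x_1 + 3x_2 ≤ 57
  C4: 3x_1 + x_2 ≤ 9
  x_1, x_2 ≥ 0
max z = 6x_1 + 7x_2

s.t.
  x_2 + s1 = 14
  x_1 + s2 = 10
  4x_1 + 3x_2 + s3 = 57
  3x_1 + x_2 + s4 = 9
  x_1, x_2, s1, s2, s3, s4 ≥ 0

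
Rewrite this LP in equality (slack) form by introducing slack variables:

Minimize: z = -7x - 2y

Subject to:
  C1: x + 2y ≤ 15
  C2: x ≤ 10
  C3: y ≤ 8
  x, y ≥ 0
min z = -7x - 2y

s.t.
  x + 2y + s1 = 15
  x + s2 = 10
  y + s3 = 8
  x, y, s1, s2, s3 ≥ 0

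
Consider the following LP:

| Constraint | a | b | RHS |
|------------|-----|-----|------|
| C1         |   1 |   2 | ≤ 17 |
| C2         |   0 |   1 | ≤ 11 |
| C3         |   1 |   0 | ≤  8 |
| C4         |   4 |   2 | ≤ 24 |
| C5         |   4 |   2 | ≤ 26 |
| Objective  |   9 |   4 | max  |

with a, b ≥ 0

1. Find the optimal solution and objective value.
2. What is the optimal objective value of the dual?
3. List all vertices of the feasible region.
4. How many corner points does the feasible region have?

1. a = 6, b = 0, z = 54
2. 54 (by strong duality, equal to the primal optimum)
3. (0, 0), (6, 0), (2.333, 7.333), (0, 8.5)
4. 4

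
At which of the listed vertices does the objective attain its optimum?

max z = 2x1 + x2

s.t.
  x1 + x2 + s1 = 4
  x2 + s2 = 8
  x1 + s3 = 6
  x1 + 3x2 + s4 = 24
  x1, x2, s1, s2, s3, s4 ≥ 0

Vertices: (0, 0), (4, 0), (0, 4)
Evaluating z = 2x1 + x2 at each vertex:
  (0, 0): z = 0
  (4, 0): z = 8
  (0, 4): z = 4

The largest value is z = 8, attained at (4, 0).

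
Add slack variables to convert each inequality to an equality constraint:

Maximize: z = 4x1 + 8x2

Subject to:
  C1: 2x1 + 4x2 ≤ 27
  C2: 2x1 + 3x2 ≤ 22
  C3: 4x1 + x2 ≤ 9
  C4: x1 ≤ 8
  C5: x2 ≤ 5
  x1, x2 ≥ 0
max z = 4x1 + 8x2

s.t.
  2x1 + 4x2 + s1 = 27
  2x1 + 3x2 + s2 = 22
  4x1 + x2 + s3 = 9
  x1 + s4 = 8
  x2 + s5 = 5
  x1, x2, s1, s2, s3, s4, s5 ≥ 0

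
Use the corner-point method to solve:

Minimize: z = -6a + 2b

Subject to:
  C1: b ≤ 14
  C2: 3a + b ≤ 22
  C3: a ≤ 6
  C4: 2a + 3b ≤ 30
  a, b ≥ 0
Each vertex is the intersection of two constraint boundaries that also satisfies all remaining constraints:
  a = 0 and b = 0 → (0, 0)
  a = 6 and b = 0 → (6, 0)
  3a + b = 22 and a = 6 → (6, 4)
  3a + b = 22 and 2a + 3b = 30 → (5.143, 6.571)
  2a + 3b = 30 and a = 0 → (0, 10)

Evaluating z = -6a + 2b at each vertex:
  (0, 0): z = 0
  (6, 0): z = -36
  (6, 4): z = -28
  (5.143, 6.571): z = -17.71
  (0, 10): z = 20

The minimum is at (6, 0) with z = -36.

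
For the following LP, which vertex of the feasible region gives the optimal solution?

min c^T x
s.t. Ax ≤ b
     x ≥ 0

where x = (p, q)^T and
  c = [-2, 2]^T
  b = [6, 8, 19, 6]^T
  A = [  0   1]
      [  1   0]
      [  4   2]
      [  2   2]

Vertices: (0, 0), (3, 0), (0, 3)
(3, 0) with z = -6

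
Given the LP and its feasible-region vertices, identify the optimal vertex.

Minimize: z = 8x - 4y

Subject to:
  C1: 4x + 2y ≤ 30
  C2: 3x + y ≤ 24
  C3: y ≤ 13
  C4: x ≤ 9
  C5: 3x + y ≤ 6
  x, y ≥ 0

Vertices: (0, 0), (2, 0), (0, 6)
(0, 6) with z = -24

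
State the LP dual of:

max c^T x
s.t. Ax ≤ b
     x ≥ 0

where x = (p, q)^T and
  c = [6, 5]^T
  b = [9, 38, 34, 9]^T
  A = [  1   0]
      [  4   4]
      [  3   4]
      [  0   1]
Minimize: z = 9y1 + 38y2 + 34y3 + 9y4

Subject to:
  C1: -y1 - 4y2 - 3y3 ≤ -6
  C2: -4y2 - 4y3 - y4 ≤ -5
  y1, y2, y3, y4 ≥ 0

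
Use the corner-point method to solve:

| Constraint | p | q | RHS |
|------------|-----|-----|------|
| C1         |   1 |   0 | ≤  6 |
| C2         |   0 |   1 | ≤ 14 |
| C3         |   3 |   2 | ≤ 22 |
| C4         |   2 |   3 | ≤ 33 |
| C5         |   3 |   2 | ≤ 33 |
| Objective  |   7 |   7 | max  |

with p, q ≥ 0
p = 0, q = 11, z = 77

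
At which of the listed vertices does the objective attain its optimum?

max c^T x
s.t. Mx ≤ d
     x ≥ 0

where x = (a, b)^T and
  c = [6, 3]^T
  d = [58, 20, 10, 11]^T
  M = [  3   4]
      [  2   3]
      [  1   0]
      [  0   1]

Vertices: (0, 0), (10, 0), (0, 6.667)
(10, 0) with z = 60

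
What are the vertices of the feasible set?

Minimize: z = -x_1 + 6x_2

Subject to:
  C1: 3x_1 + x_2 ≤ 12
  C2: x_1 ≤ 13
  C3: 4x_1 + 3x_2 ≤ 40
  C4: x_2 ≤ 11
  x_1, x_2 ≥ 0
Each vertex is the intersection of two constraint boundaries that also satisfies all remaining constraints:
  x_1 = 0 and x_2 = 0 → (0, 0)
  3x_1 + x_2 = 12 and x_2 = 0 → (4, 0)
  3x_1 + x_2 = 12 and x_2 = 11 → (0.3333, 11)
  x_2 = 11 and x_1 = 0 → (0, 11)

Vertices: (0, 0), (4, 0), (0.3333, 11), (0, 11)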